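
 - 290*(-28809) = 8354610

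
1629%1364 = 265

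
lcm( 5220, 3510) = 203580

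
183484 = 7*26212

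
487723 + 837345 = 1325068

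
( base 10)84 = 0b1010100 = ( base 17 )4g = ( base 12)70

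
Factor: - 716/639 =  - 2^2 * 3^ ( - 2) * 71^( - 1 )*179^1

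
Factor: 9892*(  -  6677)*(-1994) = 2^3 * 11^1*607^1*997^1*2473^1 =131701474696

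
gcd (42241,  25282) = 1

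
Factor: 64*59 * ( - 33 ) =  - 2^6*3^1*11^1*59^1 =-124608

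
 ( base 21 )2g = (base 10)58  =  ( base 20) 2i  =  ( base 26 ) 26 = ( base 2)111010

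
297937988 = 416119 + 297521869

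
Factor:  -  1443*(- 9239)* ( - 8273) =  - 110294618421 = - 3^1*13^1*37^1*8273^1*9239^1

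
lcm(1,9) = 9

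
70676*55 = 3887180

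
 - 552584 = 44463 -597047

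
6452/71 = 6452/71 = 90.87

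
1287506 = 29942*43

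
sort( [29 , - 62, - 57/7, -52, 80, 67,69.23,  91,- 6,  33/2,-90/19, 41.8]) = [- 62, - 52,- 57/7,-6,-90/19,33/2, 29,  41.8,67, 69.23,  80,91] 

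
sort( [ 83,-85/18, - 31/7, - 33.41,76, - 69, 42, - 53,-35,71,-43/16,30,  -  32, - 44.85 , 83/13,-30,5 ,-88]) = [-88,  -  69, - 53, - 44.85,-35, -33.41, - 32,-30, - 85/18, - 31/7, - 43/16,5, 83/13,30, 42,71, 76,83]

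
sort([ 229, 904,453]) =[ 229, 453,904]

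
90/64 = 1 + 13/32=1.41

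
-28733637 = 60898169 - 89631806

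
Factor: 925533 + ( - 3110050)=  - 2184517=- 17^1*23^1*37^1 * 151^1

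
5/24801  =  5/24801 = 0.00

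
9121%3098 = 2925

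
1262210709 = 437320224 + 824890485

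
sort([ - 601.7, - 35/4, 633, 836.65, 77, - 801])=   [ - 801,-601.7 ,-35/4,  77,633, 836.65 ]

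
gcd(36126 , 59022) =54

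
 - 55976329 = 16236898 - 72213227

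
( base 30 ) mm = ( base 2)1010101010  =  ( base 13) 406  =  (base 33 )km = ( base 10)682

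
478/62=239/31= 7.71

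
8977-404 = 8573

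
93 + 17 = 110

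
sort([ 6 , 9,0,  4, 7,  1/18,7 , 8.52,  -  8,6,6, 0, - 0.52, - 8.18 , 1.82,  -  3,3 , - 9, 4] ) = [ - 9 ,  -  8.18 ,-8, - 3, - 0.52,0 , 0 , 1/18,1.82,3 , 4 , 4, 6, 6, 6, 7,7 , 8.52, 9] 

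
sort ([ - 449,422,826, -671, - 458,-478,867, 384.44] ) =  [ - 671, - 478,- 458, - 449, 384.44, 422, 826, 867 ]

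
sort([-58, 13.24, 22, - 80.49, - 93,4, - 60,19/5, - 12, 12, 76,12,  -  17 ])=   [-93,-80.49, - 60, - 58, - 17, - 12, 19/5,4,12 , 12, 13.24, 22,76]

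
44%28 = 16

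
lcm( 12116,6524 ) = 84812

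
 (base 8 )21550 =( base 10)9064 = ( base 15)2a44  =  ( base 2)10001101101000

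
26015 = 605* 43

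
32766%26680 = 6086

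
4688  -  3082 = 1606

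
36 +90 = 126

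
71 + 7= 78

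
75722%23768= 4418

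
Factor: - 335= - 5^1 * 67^1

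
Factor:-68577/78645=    - 5^( - 1)*7^( - 2 )*107^(- 1)*22859^1= - 22859/26215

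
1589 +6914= 8503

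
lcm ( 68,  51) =204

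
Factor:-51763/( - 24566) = 2^(-1 )*37^1*71^( - 1 ) * 173^( - 1)*1399^1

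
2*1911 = 3822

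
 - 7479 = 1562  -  9041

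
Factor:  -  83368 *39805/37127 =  - 2^3*5^1*17^1*19^1*137^( - 1)*271^( - 1)*419^1*613^1 = -3318463240/37127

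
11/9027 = 11/9027 = 0.00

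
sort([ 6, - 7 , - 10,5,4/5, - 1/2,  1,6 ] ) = [ - 10, - 7,- 1/2,4/5, 1,5,6,6] 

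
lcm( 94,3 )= 282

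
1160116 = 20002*58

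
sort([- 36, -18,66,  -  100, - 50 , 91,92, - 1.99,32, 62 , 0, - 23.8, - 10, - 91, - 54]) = [ - 100, - 91 , - 54, - 50,  -  36, - 23.8, - 18,-10,-1.99,0, 32,62,66 , 91,92 ] 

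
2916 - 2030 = 886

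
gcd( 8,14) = 2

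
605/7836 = 605/7836 = 0.08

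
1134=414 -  - 720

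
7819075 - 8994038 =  - 1174963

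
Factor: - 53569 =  - 53569^1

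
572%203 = 166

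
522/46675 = 522/46675 = 0.01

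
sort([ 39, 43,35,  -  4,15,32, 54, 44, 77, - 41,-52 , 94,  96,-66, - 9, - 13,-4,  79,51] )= [ - 66, - 52, - 41,-13, - 9,  -  4, - 4, 15, 32, 35 , 39, 43,44, 51, 54, 77,79, 94,96 ] 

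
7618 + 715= 8333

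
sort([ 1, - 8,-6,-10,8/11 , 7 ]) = [  -  10, - 8, - 6, 8/11,1, 7] 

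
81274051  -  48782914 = 32491137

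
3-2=1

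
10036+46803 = 56839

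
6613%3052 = 509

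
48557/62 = 783+11/62 =783.18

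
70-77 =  - 7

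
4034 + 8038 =12072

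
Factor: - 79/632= - 1/8 = -  2^( - 3 )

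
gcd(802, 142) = 2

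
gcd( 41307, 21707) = 49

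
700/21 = 100/3 =33.33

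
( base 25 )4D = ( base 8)161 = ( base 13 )89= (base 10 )113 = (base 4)1301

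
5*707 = 3535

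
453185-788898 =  - 335713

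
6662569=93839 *71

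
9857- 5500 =4357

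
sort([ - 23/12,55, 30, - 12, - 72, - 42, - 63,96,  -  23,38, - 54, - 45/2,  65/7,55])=[ - 72, - 63, - 54, - 42, - 23, - 45/2, - 12 ,  -  23/12,65/7 , 30,38,55,55,96]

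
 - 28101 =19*( -1479 )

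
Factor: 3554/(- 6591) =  - 2^1*3^(-1)*13^(-3)*1777^1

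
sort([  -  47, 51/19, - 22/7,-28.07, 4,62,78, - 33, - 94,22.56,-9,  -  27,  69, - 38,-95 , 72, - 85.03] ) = [-95,  -  94, - 85.03,  -  47, - 38  , - 33, - 28.07,-27  , - 9,-22/7,51/19, 4,22.56, 62,69,72,78 ] 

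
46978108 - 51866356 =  - 4888248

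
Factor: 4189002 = 2^1*3^1*809^1*863^1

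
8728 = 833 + 7895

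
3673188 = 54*68022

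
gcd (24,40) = 8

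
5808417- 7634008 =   -  1825591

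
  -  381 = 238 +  - 619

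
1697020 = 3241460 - 1544440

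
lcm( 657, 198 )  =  14454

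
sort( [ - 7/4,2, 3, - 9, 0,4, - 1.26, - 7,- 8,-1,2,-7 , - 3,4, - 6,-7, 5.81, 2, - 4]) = [-9  , - 8, - 7, - 7, - 7, - 6, - 4, - 3, - 7/4 , - 1.26, - 1,0,2,2,2,3, 4,4,5.81] 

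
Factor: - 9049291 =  - 9049291^1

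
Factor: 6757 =29^1*233^1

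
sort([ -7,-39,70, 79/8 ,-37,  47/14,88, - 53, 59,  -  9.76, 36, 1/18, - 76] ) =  [ - 76, - 53, - 39, - 37,-9.76, - 7, 1/18,47/14, 79/8, 36, 59, 70 , 88 ] 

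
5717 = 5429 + 288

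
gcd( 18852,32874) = 6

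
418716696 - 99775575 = 318941121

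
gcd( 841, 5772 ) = 1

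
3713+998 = 4711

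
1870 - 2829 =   -  959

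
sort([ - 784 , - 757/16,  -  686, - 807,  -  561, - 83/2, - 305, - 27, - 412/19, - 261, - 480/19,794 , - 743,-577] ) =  [ - 807, - 784, - 743 , - 686, - 577, - 561, - 305, - 261, - 757/16, - 83/2, - 27, - 480/19, - 412/19,794 ]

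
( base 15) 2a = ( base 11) 37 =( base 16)28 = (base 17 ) 26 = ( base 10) 40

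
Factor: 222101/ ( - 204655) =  - 5^ ( - 1) * 61^( -1 )* 331^1=-  331/305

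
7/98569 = 7/98569 = 0.00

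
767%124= 23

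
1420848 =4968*286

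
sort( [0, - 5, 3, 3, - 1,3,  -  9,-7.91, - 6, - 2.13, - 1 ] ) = [ - 9, - 7.91, - 6,- 5, - 2.13, - 1, - 1, 0, 3 , 3,3] 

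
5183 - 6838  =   - 1655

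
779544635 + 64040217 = 843584852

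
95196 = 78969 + 16227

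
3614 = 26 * 139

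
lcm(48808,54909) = 439272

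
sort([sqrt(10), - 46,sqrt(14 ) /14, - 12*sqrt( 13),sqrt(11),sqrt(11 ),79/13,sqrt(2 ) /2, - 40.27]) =[ - 46, - 12*sqrt(13),-40.27,sqrt( 14 )/14,sqrt(2 ) /2,sqrt( 10),sqrt(11 ),sqrt(11), 79/13 ]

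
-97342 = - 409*238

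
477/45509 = 477/45509 = 0.01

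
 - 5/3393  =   - 1 + 3388/3393 = -0.00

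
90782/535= 169 + 367/535 = 169.69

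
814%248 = 70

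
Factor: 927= 3^2*103^1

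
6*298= 1788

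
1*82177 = 82177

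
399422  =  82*4871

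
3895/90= 779/18 = 43.28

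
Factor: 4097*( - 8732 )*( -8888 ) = 317968235552  =  2^5*11^1*17^1*37^1 * 59^1 * 101^1*241^1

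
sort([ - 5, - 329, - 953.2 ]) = [-953.2 , - 329, - 5]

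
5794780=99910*58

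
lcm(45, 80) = 720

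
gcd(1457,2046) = 31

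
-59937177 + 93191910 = 33254733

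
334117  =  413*809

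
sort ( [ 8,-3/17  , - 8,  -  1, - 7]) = [ - 8,-7,  -  1,  -  3/17,8]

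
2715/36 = 75+5/12 = 75.42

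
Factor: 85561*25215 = 2157420615=3^1*5^1*7^1*17^1*41^2*719^1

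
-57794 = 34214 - 92008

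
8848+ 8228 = 17076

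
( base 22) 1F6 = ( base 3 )1010101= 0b1100110100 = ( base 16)334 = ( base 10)820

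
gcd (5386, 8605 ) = 1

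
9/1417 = 9/1417 = 0.01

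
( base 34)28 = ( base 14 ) 56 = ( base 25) 31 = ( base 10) 76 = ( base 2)1001100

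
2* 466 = 932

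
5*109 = 545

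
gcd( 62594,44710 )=8942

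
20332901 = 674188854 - 653855953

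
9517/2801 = 9517/2801 = 3.40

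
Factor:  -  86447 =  - 137^1*631^1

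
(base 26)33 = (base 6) 213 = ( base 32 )2H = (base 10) 81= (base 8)121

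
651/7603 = 651/7603 = 0.09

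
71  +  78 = 149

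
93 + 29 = 122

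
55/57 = 55/57 = 0.96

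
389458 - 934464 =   -  545006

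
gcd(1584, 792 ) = 792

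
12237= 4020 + 8217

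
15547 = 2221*7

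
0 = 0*104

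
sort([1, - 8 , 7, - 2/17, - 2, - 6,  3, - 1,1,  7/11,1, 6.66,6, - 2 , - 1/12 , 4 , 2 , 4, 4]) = [  -  8, - 6 ,  -  2 , - 2 ,  -  1, - 2/17,-1/12 , 7/11,1, 1,1, 2, 3, 4,4,4,  6, 6.66, 7 ]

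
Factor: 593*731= 433483= 17^1*43^1*593^1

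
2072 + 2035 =4107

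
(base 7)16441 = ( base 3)20102111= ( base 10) 4684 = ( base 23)8JF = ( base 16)124C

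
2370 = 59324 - 56954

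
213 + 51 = 264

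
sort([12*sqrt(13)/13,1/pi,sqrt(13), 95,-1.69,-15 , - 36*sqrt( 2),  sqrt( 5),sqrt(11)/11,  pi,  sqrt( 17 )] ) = [-36* sqrt( 2),-15,-1.69,sqrt( 11 )/11 , 1/pi,sqrt( 5),pi, 12*sqrt(13)/13, sqrt( 13), sqrt( 17), 95 ]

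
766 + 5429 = 6195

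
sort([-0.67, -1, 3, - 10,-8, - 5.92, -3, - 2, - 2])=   [-10, - 8, - 5.92, - 3, - 2,- 2, - 1, - 0.67 , 3] 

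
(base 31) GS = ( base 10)524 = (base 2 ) 1000001100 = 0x20c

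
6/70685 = 6/70685 = 0.00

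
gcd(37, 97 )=1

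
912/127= 912/127  =  7.18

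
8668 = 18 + 8650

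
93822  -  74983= 18839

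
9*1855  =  16695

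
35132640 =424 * 82860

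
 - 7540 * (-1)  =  7540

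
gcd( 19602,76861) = 1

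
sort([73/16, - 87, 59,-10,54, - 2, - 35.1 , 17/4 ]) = [ - 87, - 35.1 , - 10, - 2, 17/4, 73/16, 54,59 ]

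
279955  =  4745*59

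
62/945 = 62/945 = 0.07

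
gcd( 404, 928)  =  4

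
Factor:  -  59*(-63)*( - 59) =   -  3^2*7^1*59^2 = - 219303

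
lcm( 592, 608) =22496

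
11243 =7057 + 4186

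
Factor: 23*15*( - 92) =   -  2^2*3^1*5^1*23^2 = - 31740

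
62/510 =31/255 =0.12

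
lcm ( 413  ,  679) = 40061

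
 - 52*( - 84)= 4368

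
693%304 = 85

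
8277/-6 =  - 2759/2 = - 1379.50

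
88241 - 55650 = 32591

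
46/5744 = 23/2872 = 0.01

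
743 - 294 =449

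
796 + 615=1411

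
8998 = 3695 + 5303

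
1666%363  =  214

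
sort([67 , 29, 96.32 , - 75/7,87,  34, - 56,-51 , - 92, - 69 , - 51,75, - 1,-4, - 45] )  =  [ - 92, - 69,-56, - 51 ,-51, - 45,-75/7,-4, - 1, 29,34,67, 75,  87,96.32 ]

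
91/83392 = 91/83392 = 0.00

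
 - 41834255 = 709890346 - 751724601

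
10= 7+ 3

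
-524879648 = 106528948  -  631408596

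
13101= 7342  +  5759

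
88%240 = 88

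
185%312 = 185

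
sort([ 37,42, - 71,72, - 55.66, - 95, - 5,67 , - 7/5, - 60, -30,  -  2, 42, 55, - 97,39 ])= [ - 97,-95,-71 , - 60, - 55.66, - 30,  -  5, - 2, - 7/5, 37,39,42,42,55,  67,72]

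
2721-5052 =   -  2331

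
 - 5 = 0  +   - 5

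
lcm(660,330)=660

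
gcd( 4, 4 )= 4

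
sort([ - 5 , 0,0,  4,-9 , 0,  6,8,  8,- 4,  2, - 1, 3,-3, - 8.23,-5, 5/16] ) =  [ - 9, - 8.23, - 5,-5,-4,-3, - 1, 0,0, 0 , 5/16,2, 3,4,  6,8, 8] 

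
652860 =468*1395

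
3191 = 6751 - 3560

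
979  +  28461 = 29440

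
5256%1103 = 844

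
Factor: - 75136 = -2^7*587^1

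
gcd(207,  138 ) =69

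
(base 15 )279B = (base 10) 8471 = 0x2117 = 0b10000100010111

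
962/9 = 106 + 8/9 = 106.89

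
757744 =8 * 94718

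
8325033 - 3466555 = 4858478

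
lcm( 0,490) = 0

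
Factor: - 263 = -263^1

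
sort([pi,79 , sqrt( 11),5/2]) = [5/2,pi, sqrt(11),79 ] 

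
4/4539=4/4539 = 0.00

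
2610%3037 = 2610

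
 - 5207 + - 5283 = -10490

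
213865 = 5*42773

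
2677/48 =55 + 37/48 =55.77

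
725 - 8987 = -8262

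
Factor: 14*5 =70  =  2^1 * 5^1*7^1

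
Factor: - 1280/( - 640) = 2^1 = 2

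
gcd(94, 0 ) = 94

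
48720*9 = 438480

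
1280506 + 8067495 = 9348001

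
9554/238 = 40 + 1/7 = 40.14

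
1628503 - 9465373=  - 7836870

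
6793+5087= 11880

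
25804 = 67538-41734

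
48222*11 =530442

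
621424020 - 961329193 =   -  339905173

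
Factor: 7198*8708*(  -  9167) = -574589246728 = - 2^3*7^1*59^1*61^1 * 89^1*103^1*311^1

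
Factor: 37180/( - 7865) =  - 2^2*11^( - 1)*13^1 = - 52/11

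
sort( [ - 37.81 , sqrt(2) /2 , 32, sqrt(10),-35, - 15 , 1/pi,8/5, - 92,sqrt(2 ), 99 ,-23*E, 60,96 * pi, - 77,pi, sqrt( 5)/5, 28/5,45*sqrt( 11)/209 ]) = [- 92, - 77, - 23*E, - 37.81, - 35, - 15, 1/pi, sqrt( 5) /5, sqrt(2 ) /2, 45*sqrt(11)/209 , sqrt(2) , 8/5,pi,  sqrt( 10), 28/5,32, 60, 99,96 * pi] 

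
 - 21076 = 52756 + -73832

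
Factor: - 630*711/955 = -2^1*3^4 * 7^1*79^1*191^(  -  1) = - 89586/191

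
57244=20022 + 37222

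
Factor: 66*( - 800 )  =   - 52800 = - 2^6*3^1 * 5^2*11^1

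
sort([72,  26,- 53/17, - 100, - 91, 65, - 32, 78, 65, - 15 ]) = [ -100, - 91,  -  32,-15, -53/17, 26,65, 65, 72, 78]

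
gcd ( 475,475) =475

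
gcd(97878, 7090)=2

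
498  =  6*83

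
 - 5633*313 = -1763129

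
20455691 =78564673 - 58108982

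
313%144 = 25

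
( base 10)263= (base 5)2023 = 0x107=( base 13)173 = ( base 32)87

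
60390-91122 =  - 30732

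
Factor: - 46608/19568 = -2913/1223= -3^1 * 971^1 * 1223^( - 1)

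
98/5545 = 98/5545 =0.02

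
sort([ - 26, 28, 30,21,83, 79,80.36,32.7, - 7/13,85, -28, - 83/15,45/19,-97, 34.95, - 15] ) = [ - 97, - 28, - 26, - 15,-83/15, - 7/13, 45/19, 21, 28, 30, 32.7, 34.95 , 79, 80.36,83,  85] 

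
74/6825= 74/6825 = 0.01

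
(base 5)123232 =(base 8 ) 11321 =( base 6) 34145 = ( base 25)7hh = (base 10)4817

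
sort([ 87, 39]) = [ 39, 87]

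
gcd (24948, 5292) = 756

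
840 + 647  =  1487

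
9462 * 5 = 47310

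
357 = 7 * 51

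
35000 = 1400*25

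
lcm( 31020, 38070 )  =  837540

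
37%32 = 5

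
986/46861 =986/46861= 0.02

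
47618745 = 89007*535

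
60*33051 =1983060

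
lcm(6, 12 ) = 12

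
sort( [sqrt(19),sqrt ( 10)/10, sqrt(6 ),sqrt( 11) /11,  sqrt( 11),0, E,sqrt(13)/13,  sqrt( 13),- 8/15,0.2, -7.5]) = [-7.5, - 8/15,  0, 0.2, sqrt( 13)/13, sqrt (11 ) /11,sqrt( 10 )/10,  sqrt( 6) , E,sqrt(11),sqrt(13 ), sqrt( 19) ] 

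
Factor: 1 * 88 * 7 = 2^3* 7^1*11^1 =616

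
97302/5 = 97302/5 = 19460.40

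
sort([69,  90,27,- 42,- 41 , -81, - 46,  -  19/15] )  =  [ - 81,  -  46,  -  42,-41, - 19/15, 27,69,90]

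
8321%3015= 2291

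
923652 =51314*18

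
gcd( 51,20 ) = 1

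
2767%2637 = 130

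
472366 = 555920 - 83554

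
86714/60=43357/30 =1445.23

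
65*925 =60125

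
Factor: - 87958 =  - 2^1*13^1*17^1*199^1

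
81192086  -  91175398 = -9983312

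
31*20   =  620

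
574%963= 574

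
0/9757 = 0 = 0.00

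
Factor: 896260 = 2^2*5^1*41^1 * 1093^1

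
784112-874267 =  - 90155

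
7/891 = 7/891 = 0.01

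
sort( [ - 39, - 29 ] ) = [ - 39, -29]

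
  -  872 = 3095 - 3967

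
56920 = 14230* 4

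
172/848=43/212= 0.20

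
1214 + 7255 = 8469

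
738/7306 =369/3653 = 0.10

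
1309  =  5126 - 3817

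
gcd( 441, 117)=9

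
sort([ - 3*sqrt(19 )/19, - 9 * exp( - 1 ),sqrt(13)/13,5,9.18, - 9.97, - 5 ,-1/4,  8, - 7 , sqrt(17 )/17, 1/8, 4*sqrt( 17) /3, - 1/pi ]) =[ - 9.97, - 7, - 5, - 9*exp( - 1 ), - 3* sqrt(19) /19 , - 1/pi, - 1/4,1/8  ,  sqrt(17) /17,sqrt( 13 )/13, 5,4*sqrt( 17 )/3, 8, 9.18] 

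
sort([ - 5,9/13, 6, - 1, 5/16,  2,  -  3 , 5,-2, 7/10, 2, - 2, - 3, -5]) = [ - 5, - 5,-3 , -3, - 2, -2,  -  1, 5/16, 9/13,  7/10,2,2,  5, 6]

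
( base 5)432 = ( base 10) 117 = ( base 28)45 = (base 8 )165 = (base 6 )313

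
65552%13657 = 10924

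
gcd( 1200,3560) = 40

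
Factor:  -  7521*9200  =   - 69193200 = - 2^4*3^1* 5^2*23^2*109^1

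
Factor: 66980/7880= 17/2 = 2^( - 1 )*17^1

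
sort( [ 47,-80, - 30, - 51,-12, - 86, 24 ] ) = [ - 86, - 80, - 51 , - 30, - 12,24,47 ] 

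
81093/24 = 3378+7/8  =  3378.88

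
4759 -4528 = 231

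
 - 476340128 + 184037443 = -292302685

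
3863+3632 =7495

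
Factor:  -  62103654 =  - 2^1 *3^2*3450203^1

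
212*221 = 46852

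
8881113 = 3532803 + 5348310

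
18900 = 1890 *10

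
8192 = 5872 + 2320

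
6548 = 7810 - 1262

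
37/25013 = 37/25013= 0.00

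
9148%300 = 148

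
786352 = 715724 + 70628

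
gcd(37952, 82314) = 2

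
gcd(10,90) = 10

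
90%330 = 90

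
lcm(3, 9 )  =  9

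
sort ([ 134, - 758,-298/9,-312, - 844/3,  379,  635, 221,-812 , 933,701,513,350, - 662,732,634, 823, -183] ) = [-812, - 758, - 662, - 312, - 844/3,-183, -298/9, 134, 221,350 , 379,513,634,635, 701,732,823,933 ]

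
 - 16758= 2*( - 8379 )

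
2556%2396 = 160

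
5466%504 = 426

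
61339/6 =10223+1/6  =  10223.17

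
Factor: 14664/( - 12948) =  - 2^1 *47^1 * 83^ (  -  1 )  =  - 94/83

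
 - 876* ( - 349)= 305724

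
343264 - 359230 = -15966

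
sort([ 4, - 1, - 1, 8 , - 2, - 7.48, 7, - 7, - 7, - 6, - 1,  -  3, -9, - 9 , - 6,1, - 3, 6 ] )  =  [ - 9, - 9, - 7.48 , - 7, - 7, - 6, - 6,-3, - 3, - 2,-1, - 1, - 1,1, 4,6 , 7,8] 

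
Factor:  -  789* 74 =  - 2^1*3^1*37^1*263^1 = - 58386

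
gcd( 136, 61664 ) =8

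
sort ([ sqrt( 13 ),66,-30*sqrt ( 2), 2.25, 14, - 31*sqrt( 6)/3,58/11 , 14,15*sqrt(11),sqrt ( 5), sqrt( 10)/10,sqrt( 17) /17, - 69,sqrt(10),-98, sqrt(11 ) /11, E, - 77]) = [ - 98, -77, - 69, - 30*sqrt(2), - 31*sqrt( 6 )/3, sqrt( 17)/17,sqrt ( 11) /11,sqrt( 10)/10,sqrt(5),2.25,E, sqrt( 10),sqrt( 13 ), 58/11, 14, 14,15*sqrt( 11), 66]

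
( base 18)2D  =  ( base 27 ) 1m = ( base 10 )49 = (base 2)110001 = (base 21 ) 27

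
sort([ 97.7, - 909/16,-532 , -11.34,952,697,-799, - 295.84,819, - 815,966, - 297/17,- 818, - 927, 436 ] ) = [ - 927, - 818, - 815 , - 799, - 532, - 295.84, - 909/16, - 297/17, - 11.34,97.7,436,  697,819,952 , 966]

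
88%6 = 4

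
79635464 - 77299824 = 2335640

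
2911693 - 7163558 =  - 4251865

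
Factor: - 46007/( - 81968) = 2^ ( - 4 )*13^1* 47^(-1)*109^( - 1) * 3539^1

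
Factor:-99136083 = -3^1*33045361^1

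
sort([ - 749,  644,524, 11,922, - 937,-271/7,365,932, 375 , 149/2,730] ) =[ - 937 , - 749, - 271/7,11,  149/2, 365,  375, 524, 644, 730,922, 932]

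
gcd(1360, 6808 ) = 8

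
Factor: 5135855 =5^1*131^1*7841^1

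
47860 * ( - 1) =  - 47860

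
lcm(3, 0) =0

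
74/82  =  37/41 =0.90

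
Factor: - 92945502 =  - 2^1* 3^3*13^1 * 31^1*4271^1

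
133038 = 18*7391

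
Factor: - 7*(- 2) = 2^1*7^1 = 14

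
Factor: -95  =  -5^1*19^1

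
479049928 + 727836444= 1206886372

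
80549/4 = 20137 + 1/4 = 20137.25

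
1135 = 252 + 883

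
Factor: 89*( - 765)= - 3^2*5^1*17^1*89^1 = -  68085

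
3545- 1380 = 2165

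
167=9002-8835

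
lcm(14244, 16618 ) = 99708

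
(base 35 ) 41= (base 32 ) 4D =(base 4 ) 2031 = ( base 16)8D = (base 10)141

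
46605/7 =6657+6/7  =  6657.86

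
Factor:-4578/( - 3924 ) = 7/6 = 2^( - 1 )*3^( - 1 )*7^1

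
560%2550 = 560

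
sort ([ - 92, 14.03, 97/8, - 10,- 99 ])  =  [ - 99,-92, -10, 97/8,14.03] 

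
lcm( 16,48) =48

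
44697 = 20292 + 24405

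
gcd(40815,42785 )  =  5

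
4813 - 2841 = 1972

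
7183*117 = 840411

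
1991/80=24 + 71/80 = 24.89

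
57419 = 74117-16698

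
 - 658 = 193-851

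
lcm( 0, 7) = 0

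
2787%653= 175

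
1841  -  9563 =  - 7722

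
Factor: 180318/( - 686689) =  - 2^1*3^1 *41^1*127^ ( - 1 )*733^1*5407^( - 1 )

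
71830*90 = 6464700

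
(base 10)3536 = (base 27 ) 4MQ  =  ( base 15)10ab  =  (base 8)6720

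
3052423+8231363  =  11283786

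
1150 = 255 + 895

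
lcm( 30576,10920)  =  152880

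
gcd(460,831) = 1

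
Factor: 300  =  2^2 * 3^1*5^2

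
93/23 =93/23 = 4.04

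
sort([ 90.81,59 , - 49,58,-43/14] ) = [ - 49,-43/14,58, 59 , 90.81 ]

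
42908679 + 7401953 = 50310632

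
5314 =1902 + 3412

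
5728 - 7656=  -1928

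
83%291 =83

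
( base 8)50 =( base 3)1111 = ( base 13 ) 31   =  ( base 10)40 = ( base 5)130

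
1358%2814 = 1358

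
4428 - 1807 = 2621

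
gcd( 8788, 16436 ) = 4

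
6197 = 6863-666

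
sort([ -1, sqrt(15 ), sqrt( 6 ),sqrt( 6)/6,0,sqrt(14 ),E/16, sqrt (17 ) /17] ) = [ - 1,0,E/16,  sqrt( 17 ) /17,sqrt(6 ) /6, sqrt( 6),  sqrt(14),sqrt( 15 )] 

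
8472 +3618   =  12090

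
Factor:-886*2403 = -2129058=- 2^1*3^3 * 89^1*443^1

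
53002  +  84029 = 137031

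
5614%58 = 46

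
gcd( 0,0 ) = 0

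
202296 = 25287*8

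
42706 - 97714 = - 55008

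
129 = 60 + 69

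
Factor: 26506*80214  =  2126152284 = 2^2*3^1 * 29^2*457^1 *461^1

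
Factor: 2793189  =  3^1*7^1 *23^1*5783^1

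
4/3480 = 1/870 = 0.00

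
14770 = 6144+8626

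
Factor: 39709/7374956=2^ ( - 2)*373^(- 1 )*4943^( -1)*39709^1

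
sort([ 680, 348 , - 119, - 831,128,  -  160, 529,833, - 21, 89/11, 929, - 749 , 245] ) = [  -  831, - 749,-160, - 119, - 21, 89/11, 128, 245,348, 529, 680, 833, 929] 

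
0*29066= 0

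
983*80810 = 79436230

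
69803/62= 1125  +  53/62 = 1125.85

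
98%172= 98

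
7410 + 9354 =16764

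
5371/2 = 5371/2 = 2685.50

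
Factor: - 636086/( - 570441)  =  2^1*3^ ( - 1 )*11^1*29^1*997^1*190147^( - 1)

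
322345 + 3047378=3369723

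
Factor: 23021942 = 2^1*23^1*43^1*103^1 * 113^1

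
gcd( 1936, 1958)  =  22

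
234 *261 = 61074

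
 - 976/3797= - 976/3797 =- 0.26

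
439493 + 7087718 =7527211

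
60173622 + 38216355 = 98389977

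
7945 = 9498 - 1553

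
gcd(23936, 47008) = 32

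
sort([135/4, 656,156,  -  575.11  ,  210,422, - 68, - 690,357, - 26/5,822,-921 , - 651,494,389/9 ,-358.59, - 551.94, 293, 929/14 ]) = [ - 921, - 690, - 651, - 575.11, - 551.94, - 358.59 ,-68, - 26/5, 135/4, 389/9,  929/14,156, 210,293 , 357,422, 494,656 , 822] 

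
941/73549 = 941/73549 = 0.01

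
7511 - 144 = 7367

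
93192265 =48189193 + 45003072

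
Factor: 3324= 2^2*3^1*277^1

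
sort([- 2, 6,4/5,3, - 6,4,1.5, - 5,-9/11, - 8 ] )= [ - 8, - 6,-5, - 2, - 9/11, 4/5, 1.5,3, 4,6 ] 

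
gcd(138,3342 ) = 6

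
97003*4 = 388012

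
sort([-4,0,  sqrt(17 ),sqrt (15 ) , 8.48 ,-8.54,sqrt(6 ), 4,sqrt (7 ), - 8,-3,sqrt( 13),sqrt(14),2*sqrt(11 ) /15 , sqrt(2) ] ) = [ - 8.54, -8,-4,-3,  0,2*sqrt ( 11)/15,sqrt(2), sqrt( 6 ), sqrt( 7), sqrt(13),sqrt( 14 ), sqrt( 15),4,  sqrt(17), 8.48]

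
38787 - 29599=9188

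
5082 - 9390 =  - 4308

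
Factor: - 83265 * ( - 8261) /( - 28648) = - 2^( - 3) *3^1*5^1*7^1*11^1*13^1* 61^1*751^1*3581^(  -  1) = - 687852165/28648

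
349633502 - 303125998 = 46507504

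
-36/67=  -  1 + 31/67=- 0.54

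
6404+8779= 15183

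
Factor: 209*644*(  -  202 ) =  - 2^3*7^1*11^1*19^1*23^1 * 101^1=-27188392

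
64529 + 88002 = 152531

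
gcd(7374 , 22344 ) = 6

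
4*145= 580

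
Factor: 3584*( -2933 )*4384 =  - 2^14 * 7^2*137^1 * 419^1 = -46084046848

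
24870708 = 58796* 423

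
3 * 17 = 51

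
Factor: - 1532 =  -2^2*383^1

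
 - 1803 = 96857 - 98660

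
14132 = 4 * 3533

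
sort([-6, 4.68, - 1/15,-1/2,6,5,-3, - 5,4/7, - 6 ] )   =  [  -  6, - 6, - 5, -3, - 1/2, -1/15, 4/7, 4.68, 5, 6]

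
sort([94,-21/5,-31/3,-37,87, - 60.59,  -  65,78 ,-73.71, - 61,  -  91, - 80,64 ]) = [-91, - 80, - 73.71, - 65, - 61,  -  60.59, - 37, - 31/3,-21/5 , 64 , 78,87,94]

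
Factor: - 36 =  - 2^2  *3^2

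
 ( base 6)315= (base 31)3q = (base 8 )167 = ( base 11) A9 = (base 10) 119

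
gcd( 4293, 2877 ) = 3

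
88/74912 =11/9364 = 0.00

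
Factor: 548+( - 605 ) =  - 3^1 *19^1  =  - 57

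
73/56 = 1  +  17/56 = 1.30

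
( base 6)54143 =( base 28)9CF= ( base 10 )7407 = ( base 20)ia7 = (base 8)16357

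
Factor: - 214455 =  - 3^1*5^1*17^1*29^2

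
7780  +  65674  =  73454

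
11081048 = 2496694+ 8584354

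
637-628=9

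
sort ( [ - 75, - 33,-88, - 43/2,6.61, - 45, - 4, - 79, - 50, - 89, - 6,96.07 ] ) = [ - 89, - 88 , - 79, - 75, - 50, - 45, - 33,-43/2,-6, - 4,6.61,96.07 ]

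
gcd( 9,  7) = 1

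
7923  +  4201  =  12124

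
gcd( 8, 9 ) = 1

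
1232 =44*28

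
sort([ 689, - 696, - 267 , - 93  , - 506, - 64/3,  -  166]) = [ -696, - 506,-267, - 166, - 93,-64/3, 689]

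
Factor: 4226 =2^1 * 2113^1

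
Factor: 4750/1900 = 2^( - 1 )*5^1 = 5/2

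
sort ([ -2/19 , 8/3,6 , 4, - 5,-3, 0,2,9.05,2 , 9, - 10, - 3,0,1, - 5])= [-10 ,-5, - 5, - 3, - 3,-2/19,0, 0 , 1,2,2,  8/3, 4,6,9,9.05 ]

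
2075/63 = 32  +  59/63 = 32.94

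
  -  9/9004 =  - 1 + 8995/9004 = -0.00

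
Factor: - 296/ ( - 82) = 148/41 =2^2*37^1*41^(-1)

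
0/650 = 0 =0.00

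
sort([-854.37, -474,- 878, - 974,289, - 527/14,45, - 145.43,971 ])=[ - 974, - 878 ,  -  854.37,-474 ,-145.43, - 527/14 , 45, 289,971 ]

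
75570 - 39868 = 35702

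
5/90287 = 5/90287=0.00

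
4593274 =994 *4621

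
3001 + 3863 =6864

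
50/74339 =50/74339 = 0.00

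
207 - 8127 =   -  7920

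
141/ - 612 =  - 1 + 157/204 =-0.23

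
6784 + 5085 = 11869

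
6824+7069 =13893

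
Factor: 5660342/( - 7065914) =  - 17^( - 1 )*59^1 * 47969^1 *207821^(-1) = -2830171/3532957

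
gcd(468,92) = 4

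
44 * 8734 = 384296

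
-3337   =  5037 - 8374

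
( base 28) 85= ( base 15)104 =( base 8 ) 345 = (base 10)229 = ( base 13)148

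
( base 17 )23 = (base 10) 37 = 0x25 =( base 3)1101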